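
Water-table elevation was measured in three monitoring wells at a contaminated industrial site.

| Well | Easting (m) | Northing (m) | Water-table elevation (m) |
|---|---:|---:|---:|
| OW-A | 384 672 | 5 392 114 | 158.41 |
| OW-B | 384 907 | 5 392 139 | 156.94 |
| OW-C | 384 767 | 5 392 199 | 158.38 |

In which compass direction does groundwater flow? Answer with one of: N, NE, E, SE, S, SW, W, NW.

SE

Three-point gradient (reference OW-A): Δ to OW-B = (235, 25, -1.47), Δ to OW-C = (95, 85, -0.03).
∂h/∂x = -0.007057, ∂h/∂y = +0.007534 (det = 17600).
Flow = −∇h = (+0.007057 east, -0.007534 north), which points southeast.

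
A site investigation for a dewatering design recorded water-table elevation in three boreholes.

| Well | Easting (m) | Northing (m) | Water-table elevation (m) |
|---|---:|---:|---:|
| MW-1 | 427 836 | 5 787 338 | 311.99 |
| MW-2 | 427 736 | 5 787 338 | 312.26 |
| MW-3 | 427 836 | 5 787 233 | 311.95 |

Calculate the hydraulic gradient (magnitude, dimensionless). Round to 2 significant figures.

0.0027

∂h/∂x = (312.26 − 311.99) / (427736 − 427836) = -0.002700
∂h/∂y = (311.95 − 311.99) / (5787233 − 5787338) = +0.0003810
|∇h| = √(-0.002700² + 0.0003810²) = 0.002727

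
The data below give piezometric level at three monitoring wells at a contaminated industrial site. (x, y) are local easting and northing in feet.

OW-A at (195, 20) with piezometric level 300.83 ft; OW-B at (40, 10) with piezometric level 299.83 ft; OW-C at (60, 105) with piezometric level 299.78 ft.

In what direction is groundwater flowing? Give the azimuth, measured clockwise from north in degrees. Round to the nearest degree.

Taking OW-A as reference: OW-B−OW-A = (-155, -10, -1.00); OW-C−OW-A = (-135, 85, -1.05).
Solve a·Δx + b·Δy = Δh: det = (-155)·85 − (-135)·(-10) = -14525.
∂h/∂x = [(-1.00)·85 − (-1.05)·(-10)] / -14525 = +0.006575
∂h/∂y = [(-155)·(-1.05) − (-135)·(-1.00)] / -14525 = -0.001910
Flow direction (−∇h) has components (-0.006575 E, +0.001910 N).
Azimuth = atan2(E, N) = atan2(-0.006575, +0.001910) = 286.2° ≈ 286°.

286°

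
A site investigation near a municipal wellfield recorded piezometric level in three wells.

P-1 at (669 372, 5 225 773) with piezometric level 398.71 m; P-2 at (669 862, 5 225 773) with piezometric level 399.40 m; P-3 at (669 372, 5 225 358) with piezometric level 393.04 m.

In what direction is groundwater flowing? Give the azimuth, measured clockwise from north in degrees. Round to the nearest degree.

∂h/∂x = (399.40 − 398.71) / (669862 − 669372) = +0.001408
∂h/∂y = (393.04 − 398.71) / (5225358 − 5225773) = +0.01366
Flow direction (−∇h) has components (-0.001408 E, -0.01366 N).
Azimuth = atan2(E, N) = atan2(-0.001408, -0.01366) = 185.9° ≈ 186°.

186°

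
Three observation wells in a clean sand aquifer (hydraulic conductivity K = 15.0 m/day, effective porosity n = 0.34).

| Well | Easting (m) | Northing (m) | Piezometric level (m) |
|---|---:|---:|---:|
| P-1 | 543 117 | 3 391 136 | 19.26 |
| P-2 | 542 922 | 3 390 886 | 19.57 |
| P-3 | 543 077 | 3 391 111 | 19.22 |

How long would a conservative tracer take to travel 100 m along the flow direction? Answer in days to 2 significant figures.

Differences from P-1: to P-2 (Δx, Δy, Δh) = (-195, -250, +0.31); to P-3 = (-40, -25, -0.04).
Solve a·Δx + b·Δy = Δh: det = (-195)·(-25) − (-40)·(-250) = -5125.
∂h/∂x = [(+0.31)·(-25) − (-0.04)·(-250)] / -5125 = +0.003463
∂h/∂y = [(-195)·(-0.04) − (-40)·(+0.31)] / -5125 = -0.003941
|∇h| = √(0.003463² + -0.003941²) = 0.005246
Seepage velocity v = K·i/n = 15.0 × 0.005246 / 0.34 = 0.2314 m/day.
t = 100 / 0.2314 = 432.2 days.

430 days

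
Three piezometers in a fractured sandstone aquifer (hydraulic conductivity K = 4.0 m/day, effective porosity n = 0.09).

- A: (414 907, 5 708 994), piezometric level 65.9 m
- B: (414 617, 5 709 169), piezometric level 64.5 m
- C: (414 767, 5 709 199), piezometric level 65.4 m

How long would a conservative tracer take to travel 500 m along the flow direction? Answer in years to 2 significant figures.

5.2 years

Taking A as reference: B−A = (-290, 175, -1.4); C−A = (-140, 205, -0.5).
Solve a·Δx + b·Δy = Δh: det = (-290)·205 − (-140)·175 = -34950.
∂h/∂x = [(-1.4)·205 − (-0.5)·175] / -34950 = +0.005708
∂h/∂y = [(-290)·(-0.5) − (-140)·(-1.4)] / -34950 = +0.001459
|∇h| = √(0.005708² + 0.001459²) = 0.005892
Seepage velocity v = K·i/n = 4.0 × 0.005892 / 0.09 = 0.2619 m/day.
t = 500 / 0.2619 = 1909 days = 5.23 years.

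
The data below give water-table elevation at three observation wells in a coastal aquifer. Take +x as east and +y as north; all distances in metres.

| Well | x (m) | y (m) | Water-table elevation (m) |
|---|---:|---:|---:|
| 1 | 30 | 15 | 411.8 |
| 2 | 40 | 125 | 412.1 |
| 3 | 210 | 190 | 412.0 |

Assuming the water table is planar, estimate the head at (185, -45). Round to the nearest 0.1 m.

Taking 1 as reference: 2−1 = (10, 110, +0.3); 3−1 = (180, 175, +0.2).
Solve a·Δx + b·Δy = Δh: det = 10·175 − 180·110 = -18050.
∂h/∂x = [(+0.3)·175 − (+0.2)·110] / -18050 = -0.001690
∂h/∂y = [10·(+0.2) − 180·(+0.3)] / -18050 = +0.002881
h(185, -45) = 411.8 + (-0.001690)·(155) + (+0.002881)·(-60) = 411.8 -0.262 -0.173 = 411.365 m.

411.4 m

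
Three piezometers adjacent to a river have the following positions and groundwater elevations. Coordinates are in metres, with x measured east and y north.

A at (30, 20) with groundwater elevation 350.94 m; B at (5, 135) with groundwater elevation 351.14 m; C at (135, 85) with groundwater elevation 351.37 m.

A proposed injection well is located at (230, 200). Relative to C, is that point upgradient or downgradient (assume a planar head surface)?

Taking A as reference: B−A = (-25, 115, +0.20); C−A = (105, 65, +0.43).
Determinant of the coordinate differences = (-25)·65 − 105·115 = -13700.
∂h/∂x = [(+0.20)·65 − (+0.43)·115] / -13700 = +0.002661
∂h/∂y = [(-25)·(+0.43) − 105·(+0.20)] / -13700 = +0.002318
Head at (230, 200) = 350.94 + (+0.002661)·(200) + (+0.002318)·(180) = 351.89 m.
That is higher than the 351.37 m at C, so the point is upgradient.

upgradient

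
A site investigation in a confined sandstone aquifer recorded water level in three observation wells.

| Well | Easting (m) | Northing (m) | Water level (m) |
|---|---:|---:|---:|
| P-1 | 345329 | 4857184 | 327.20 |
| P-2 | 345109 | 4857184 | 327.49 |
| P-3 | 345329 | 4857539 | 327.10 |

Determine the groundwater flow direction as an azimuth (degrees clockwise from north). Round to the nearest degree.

∂h/∂x = (327.49 − 327.20) / (345109 − 345329) = -0.001318
∂h/∂y = (327.10 − 327.20) / (4857539 − 4857184) = -0.0002817
Flow direction (−∇h) has components (+0.001318 E, +0.0002817 N).
Azimuth = atan2(E, N) = atan2(+0.001318, +0.0002817) = 77.9° ≈ 078°.

078°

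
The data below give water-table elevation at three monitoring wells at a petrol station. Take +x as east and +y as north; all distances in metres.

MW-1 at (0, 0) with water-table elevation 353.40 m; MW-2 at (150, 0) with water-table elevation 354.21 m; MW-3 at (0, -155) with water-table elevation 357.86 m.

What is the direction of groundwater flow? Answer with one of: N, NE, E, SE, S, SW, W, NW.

N

∂h/∂x = (354.21 − 353.40) / (150 − 0) = +0.005400
∂h/∂y = (357.86 − 353.40) / (-155 − 0) = -0.02877
Flow = −∇h = (-0.005400 east, +0.02877 north), which points north.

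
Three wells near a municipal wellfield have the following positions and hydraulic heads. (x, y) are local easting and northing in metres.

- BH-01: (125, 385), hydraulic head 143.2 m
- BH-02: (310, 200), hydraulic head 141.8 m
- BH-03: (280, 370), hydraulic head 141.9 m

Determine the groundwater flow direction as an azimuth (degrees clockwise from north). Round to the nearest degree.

084°

With h = a·x + b·y + c and BH-01 as origin, the differences give:
  185·a + (-185)·b = -1.4
  155·a + (-15)·b = -1.3
Eliminate b (×(-15) and ×(-185), subtract): 25900·a = -219.50 → a = ∂h/∂x = -0.008475
Back-substitute: b = ∂h/∂y = -0.0009073.
Flow direction (−∇h) has components (+0.008475 E, +0.0009073 N).
Azimuth = atan2(E, N) = atan2(+0.008475, +0.0009073) = 83.9° ≈ 084°.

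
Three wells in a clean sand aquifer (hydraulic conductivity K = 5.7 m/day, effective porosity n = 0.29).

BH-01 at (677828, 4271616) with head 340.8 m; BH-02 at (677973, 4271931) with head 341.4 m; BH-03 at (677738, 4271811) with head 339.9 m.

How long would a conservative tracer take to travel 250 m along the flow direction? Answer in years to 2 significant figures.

Three-point gradient (reference BH-01): Δ to BH-02 = (145, 315, +0.6), Δ to BH-03 = (-90, 195, -0.9).
∂h/∂x = +0.007073, ∂h/∂y = -0.001351 (det = 56625).
|∇h| = √(0.007073² + -0.001351²) = 0.007201
Seepage velocity v = K·i/n = 5.7 × 0.007201 / 0.29 = 0.1415 m/day.
t = 250 / 0.1415 = 1767 days = 4.84 years.

4.8 years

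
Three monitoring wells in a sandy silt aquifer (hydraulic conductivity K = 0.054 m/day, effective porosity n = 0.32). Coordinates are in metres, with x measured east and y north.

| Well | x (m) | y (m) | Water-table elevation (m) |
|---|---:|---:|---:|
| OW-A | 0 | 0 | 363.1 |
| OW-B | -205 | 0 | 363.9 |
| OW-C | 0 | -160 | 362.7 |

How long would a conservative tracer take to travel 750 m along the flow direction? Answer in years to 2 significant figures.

∂h/∂x = (363.9 − 363.1) / (-205 − 0) = -0.003902
∂h/∂y = (362.7 − 363.1) / (-160 − 0) = +0.002500
|∇h| = √(-0.003902² + 0.002500²) = 0.004634
Seepage velocity v = K·i/n = 0.054 × 0.004634 / 0.32 = 0.000782 m/day.
t = 750 / 0.000782 = 9.591e+05 days = 2.63e+03 years.

2600 years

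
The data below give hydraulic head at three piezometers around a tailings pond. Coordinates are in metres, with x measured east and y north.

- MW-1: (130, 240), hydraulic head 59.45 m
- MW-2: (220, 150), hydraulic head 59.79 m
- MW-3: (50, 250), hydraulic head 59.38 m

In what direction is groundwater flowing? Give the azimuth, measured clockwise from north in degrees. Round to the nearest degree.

Differences from MW-1: to MW-2 (Δx, Δy, Δh) = (90, -90, +0.34); to MW-3 = (-80, 10, -0.07).
Solve a·Δx + b·Δy = Δh: det = 90·10 − (-80)·(-90) = -6300.
∂h/∂x = [(+0.34)·10 − (-0.07)·(-90)] / -6300 = +0.0004603
∂h/∂y = [90·(-0.07) − (-80)·(+0.34)] / -6300 = -0.003317
Flow direction (−∇h) has components (-0.0004603 E, +0.003317 N).
Azimuth = atan2(E, N) = atan2(-0.0004603, +0.003317) = 352.1° ≈ 352°.

352°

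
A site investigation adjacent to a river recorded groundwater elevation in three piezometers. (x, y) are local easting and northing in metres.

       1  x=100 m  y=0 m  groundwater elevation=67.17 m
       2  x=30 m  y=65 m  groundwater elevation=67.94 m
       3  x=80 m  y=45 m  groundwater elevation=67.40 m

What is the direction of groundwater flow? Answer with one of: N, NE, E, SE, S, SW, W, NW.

E

Three-point gradient (reference 1): Δ to 2 = (-70, 65, +0.77), Δ to 3 = (-20, 45, +0.23).
∂h/∂x = -0.01065, ∂h/∂y = +0.0003784 (det = -1850).
Flow = −∇h = (+0.01065 east, -0.0003784 north), which points east.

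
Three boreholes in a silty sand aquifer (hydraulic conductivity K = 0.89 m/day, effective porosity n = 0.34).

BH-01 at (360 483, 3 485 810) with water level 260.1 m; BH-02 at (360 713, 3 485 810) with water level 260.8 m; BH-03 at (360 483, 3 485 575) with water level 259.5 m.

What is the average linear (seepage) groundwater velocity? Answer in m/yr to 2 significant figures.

∂h/∂x = (260.8 − 260.1) / (360713 − 360483) = +0.003043
∂h/∂y = (259.5 − 260.1) / (3485575 − 3485810) = +0.002553
|∇h| = √(0.003043² + 0.002553²) = 0.003972
Seepage velocity v = K·i/n = 0.89 × 0.003972 / 0.34 = 0.0104 m/day = 3.799 m/yr.

3.8 m/yr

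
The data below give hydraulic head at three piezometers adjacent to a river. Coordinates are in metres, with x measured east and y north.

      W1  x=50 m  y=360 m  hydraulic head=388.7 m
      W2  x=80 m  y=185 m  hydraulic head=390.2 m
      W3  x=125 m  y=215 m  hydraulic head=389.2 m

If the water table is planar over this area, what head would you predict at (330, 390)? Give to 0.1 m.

384.2 m

Differences from W1: to W2 (Δx, Δy, Δh) = (30, -175, +1.5); to W3 = (75, -145, +0.5).
Determinant of the coordinate differences = 30·(-145) − 75·(-175) = 8775.
∂h/∂x = [(+1.5)·(-145) − (+0.5)·(-175)] / 8775 = -0.01481
∂h/∂y = [30·(+0.5) − 75·(+1.5)] / 8775 = -0.01111
h(330, 390) = 388.7 + (-0.01481)·(280) + (-0.01111)·(30) = 388.7 -4.148 -0.333 = 384.219 m.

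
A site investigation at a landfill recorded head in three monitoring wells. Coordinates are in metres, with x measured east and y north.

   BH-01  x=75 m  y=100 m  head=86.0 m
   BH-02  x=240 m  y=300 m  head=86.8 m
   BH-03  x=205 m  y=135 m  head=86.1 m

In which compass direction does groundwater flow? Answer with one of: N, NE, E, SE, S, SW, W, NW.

S

Taking BH-01 as reference: BH-02−BH-01 = (165, 200, +0.8); BH-03−BH-01 = (130, 35, +0.1).
Determinant of the coordinate differences = 165·35 − 130·200 = -20225.
∂h/∂x = [(+0.8)·35 − (+0.1)·200] / -20225 = -0.0003956
∂h/∂y = [165·(+0.1) − 130·(+0.8)] / -20225 = +0.004326
Flow = −∇h = (+0.0003956 east, -0.004326 north), which points south.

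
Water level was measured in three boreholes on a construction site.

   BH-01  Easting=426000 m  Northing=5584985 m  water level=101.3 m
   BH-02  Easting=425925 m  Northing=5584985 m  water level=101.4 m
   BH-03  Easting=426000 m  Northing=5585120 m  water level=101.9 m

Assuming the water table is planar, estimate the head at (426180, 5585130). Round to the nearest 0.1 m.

101.7 m

∂h/∂x = (101.4 − 101.3) / (425925 − 426000) = -0.001333
∂h/∂y = (101.9 − 101.3) / (5585120 − 5584985) = +0.004444
h(426180, 5585130) = 101.3 + (-0.001333)·(180) + (+0.004444)·(145) = 101.3 -0.240 +0.644 = 101.704 m.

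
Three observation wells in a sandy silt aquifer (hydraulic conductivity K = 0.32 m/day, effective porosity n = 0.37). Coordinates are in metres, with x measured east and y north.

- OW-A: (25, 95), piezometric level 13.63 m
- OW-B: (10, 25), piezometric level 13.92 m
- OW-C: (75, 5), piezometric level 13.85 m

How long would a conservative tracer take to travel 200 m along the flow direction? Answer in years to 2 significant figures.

150 years

With h = a·x + b·y + c and OW-A as origin, the differences give:
  (-15)·a + (-70)·b = +0.29
  50·a + (-90)·b = +0.22
Eliminate b (×(-90) and ×(-70), subtract): 4850·a = -10.700 → a = ∂h/∂x = -0.002206
Back-substitute: b = ∂h/∂y = -0.003670.
|∇h| = √(-0.002206² + -0.003670²) = 0.004282
Seepage velocity v = K·i/n = 0.32 × 0.004282 / 0.37 = 0.003703 m/day.
t = 200 / 0.003703 = 5.401e+04 days = 148 years.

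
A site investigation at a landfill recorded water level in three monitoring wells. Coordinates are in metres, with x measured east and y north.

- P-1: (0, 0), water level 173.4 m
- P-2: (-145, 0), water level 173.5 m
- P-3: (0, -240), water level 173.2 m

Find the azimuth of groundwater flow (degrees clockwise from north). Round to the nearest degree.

140°

∂h/∂x = (173.5 − 173.4) / (-145 − 0) = -0.0006897
∂h/∂y = (173.2 − 173.4) / (-240 − 0) = +0.0008333
Flow direction (−∇h) has components (+0.0006897 E, -0.0008333 N).
Azimuth = atan2(E, N) = atan2(+0.0006897, -0.0008333) = 140.4° ≈ 140°.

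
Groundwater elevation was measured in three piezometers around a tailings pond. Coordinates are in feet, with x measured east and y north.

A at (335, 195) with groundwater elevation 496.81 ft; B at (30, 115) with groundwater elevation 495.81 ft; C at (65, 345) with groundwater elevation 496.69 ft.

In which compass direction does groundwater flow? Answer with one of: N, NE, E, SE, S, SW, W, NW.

SW

Taking A as reference: B−A = (-305, -80, -1.00); C−A = (-270, 150, -0.12).
Determinant of the coordinate differences = (-305)·150 − (-270)·(-80) = -67350.
∂h/∂x = [(-1.00)·150 − (-0.12)·(-80)] / -67350 = +0.002370
∂h/∂y = [(-305)·(-0.12) − (-270)·(-1.00)] / -67350 = +0.003465
Flow = −∇h = (-0.002370 east, -0.003465 north), which points southwest.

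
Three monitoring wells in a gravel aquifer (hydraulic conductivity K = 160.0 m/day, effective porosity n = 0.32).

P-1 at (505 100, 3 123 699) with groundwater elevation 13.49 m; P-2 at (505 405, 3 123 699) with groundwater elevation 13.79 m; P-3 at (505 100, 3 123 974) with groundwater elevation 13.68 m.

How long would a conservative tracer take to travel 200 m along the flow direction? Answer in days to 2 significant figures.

330 days

∂h/∂x = (13.79 − 13.49) / (505405 − 505100) = +0.0009836
∂h/∂y = (13.68 − 13.49) / (3123974 − 3123699) = +0.0006909
|∇h| = √(0.0009836² + 0.0006909²) = 0.001202
Seepage velocity v = K·i/n = 160.0 × 0.001202 / 0.32 = 0.601 m/day.
t = 200 / 0.601 = 332.8 days.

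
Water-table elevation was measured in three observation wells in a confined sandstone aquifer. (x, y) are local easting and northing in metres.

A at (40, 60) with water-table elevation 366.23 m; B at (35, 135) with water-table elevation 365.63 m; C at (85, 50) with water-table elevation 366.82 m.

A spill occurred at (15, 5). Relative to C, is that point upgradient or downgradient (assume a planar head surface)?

Taking A as reference: B−A = (-5, 75, -0.60); C−A = (45, -10, +0.59).
Determinant of the coordinate differences = (-5)·(-10) − 45·75 = -3325.
∂h/∂x = [(-0.60)·(-10) − (+0.59)·75] / -3325 = +0.01150
∂h/∂y = [(-5)·(+0.59) − 45·(-0.60)] / -3325 = -0.007233
Head at (15, 5) = 366.23 + (+0.01150)·(-25) + (-0.007233)·(-55) = 366.34 m.
That is lower than the 366.82 m at C, so the point is downgradient.

downgradient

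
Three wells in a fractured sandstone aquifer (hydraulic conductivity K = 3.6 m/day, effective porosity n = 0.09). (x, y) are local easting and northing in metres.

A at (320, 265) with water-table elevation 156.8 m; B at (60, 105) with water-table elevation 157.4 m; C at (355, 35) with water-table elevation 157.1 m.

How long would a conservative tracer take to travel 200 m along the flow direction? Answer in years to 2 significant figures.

With h = a·x + b·y + c and A as origin, the differences give:
  (-260)·a + (-160)·b = +0.6
  35·a + (-230)·b = +0.3
Eliminate b (×(-230) and ×(-160), subtract): 65400·a = -90.00 → a = ∂h/∂x = -0.001376
Back-substitute: b = ∂h/∂y = -0.001514.
|∇h| = √(-0.001376² + -0.001514²) = 0.002046
Seepage velocity v = K·i/n = 3.6 × 0.002046 / 0.09 = 0.08184 m/day.
t = 200 / 0.08184 = 2444 days = 6.69 years.

6.7 years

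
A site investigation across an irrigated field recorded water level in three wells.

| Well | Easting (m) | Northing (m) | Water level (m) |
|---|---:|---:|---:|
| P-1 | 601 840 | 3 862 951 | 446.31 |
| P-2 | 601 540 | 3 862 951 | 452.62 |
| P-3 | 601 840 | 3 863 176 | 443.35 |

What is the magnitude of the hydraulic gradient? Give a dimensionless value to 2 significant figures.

0.025

∂h/∂x = (452.62 − 446.31) / (601540 − 601840) = -0.02103
∂h/∂y = (443.35 − 446.31) / (3863176 − 3862951) = -0.01316
|∇h| = √(-0.02103² + -0.01316²) = 0.02481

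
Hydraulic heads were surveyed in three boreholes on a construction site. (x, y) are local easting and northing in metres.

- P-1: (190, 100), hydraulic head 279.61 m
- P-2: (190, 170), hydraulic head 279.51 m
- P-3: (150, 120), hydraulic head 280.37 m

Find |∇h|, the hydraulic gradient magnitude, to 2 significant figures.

With h = a·x + b·y + c and P-1 as origin, the differences give:
  0·a + 70·b = -0.10
  (-40)·a + 20·b = +0.76
Eliminate b (×20 and ×70, subtract): 2800·a = -55.200 → a = ∂h/∂x = -0.01971
Back-substitute: b = ∂h/∂y = -0.001429.
|∇h| = √(-0.01971² + -0.001429²) = 0.01976

0.020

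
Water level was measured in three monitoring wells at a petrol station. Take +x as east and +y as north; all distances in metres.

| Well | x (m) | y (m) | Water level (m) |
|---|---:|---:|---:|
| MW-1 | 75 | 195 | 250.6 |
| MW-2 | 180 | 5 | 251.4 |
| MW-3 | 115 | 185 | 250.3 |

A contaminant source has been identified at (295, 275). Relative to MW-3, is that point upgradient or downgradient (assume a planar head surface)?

downgradient

Differences from MW-1: to MW-2 (Δx, Δy, Δh) = (105, -190, +0.8); to MW-3 = (40, -10, -0.3).
Determinant of the coordinate differences = 105·(-10) − 40·(-190) = 6550.
∂h/∂x = [(+0.8)·(-10) − (-0.3)·(-190)] / 6550 = -0.009924
∂h/∂y = [105·(-0.3) − 40·(+0.8)] / 6550 = -0.009695
Head at (295, 275) = 250.6 + (-0.009924)·(220) + (-0.009695)·(80) = 247.64 m.
That is lower than the 250.3 m at MW-3, so the point is downgradient.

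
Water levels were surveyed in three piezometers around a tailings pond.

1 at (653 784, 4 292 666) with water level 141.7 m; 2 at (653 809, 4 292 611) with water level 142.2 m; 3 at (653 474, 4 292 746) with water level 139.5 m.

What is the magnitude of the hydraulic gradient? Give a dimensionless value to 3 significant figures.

0.00855

With h = a·x + b·y + c and 1 as origin, the differences give:
  25·a + (-55)·b = +0.5
  (-310)·a + 80·b = -2.2
Eliminate b (×80 and ×(-55), subtract): -15050·a = -81.00 → a = ∂h/∂x = +0.005382
Back-substitute: b = ∂h/∂y = -0.006645.
|∇h| = √(0.005382² + -0.006645²) = 0.008551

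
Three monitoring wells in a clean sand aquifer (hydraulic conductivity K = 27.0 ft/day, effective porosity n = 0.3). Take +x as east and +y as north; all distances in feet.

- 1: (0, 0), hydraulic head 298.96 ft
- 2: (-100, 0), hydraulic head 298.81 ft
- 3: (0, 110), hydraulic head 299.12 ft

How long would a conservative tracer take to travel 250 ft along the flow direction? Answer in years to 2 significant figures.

∂h/∂x = (298.81 − 298.96) / (-100 − 0) = +0.001500
∂h/∂y = (299.12 − 298.96) / (110 − 0) = +0.001455
|∇h| = √(0.001500² + 0.001455²) = 0.00209
Seepage velocity v = K·i/n = 27.0 × 0.00209 / 0.3 = 0.1881 ft/day.
t = 250 / 0.1881 = 1329 days = 3.64 years.

3.6 years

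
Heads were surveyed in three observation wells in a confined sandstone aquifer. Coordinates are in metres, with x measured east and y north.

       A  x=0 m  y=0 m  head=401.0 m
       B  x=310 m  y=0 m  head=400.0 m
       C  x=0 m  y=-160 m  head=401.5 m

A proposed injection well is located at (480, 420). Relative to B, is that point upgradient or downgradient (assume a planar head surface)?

∂h/∂x = (400.0 − 401.0) / (310 − 0) = -0.003226
∂h/∂y = (401.5 − 401.0) / (-160 − 0) = -0.003125
Head at (480, 420) = 401.0 + (-0.003226)·(480) + (-0.003125)·(420) = 398.14 m.
That is lower than the 400.0 m at B, so the point is downgradient.

downgradient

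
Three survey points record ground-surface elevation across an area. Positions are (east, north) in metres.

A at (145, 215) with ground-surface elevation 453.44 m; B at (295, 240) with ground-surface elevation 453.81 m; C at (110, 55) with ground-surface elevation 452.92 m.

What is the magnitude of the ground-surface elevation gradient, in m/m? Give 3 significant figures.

With z = a·x + b·y + c and A as origin, the differences give:
  150·a + 25·b = +0.37
  (-35)·a + (-160)·b = -0.52
Eliminate b (×(-160) and ×25, subtract): -23125·a = -46.200 → a = ∂z/∂x = +0.001998
Back-substitute: b = ∂z/∂y = +0.002813.
|∇f| = √(0.001998² + 0.002813²) = 0.00345 m/m

0.00345 m/m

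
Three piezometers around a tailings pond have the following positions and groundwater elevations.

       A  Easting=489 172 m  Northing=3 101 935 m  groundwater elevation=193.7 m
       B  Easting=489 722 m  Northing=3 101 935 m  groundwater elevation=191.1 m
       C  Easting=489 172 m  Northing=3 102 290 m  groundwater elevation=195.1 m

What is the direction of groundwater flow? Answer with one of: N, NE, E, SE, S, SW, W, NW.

∂h/∂x = (191.1 − 193.7) / (489722 − 489172) = -0.004727
∂h/∂y = (195.1 − 193.7) / (3102290 − 3101935) = +0.003944
Flow = −∇h = (+0.004727 east, -0.003944 north), which points southeast.

SE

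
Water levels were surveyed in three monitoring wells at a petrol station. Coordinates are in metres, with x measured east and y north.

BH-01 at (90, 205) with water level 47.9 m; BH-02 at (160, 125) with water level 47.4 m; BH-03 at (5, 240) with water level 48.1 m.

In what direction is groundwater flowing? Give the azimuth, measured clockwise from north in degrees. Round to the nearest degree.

Differences from BH-01: to BH-02 (Δx, Δy, Δh) = (70, -80, -0.5); to BH-03 = (-85, 35, +0.2).
Determinant of the coordinate differences = 70·35 − (-85)·(-80) = -4350.
∂h/∂x = [(-0.5)·35 − (+0.2)·(-80)] / -4350 = +0.0003448
∂h/∂y = [70·(+0.2) − (-85)·(-0.5)] / -4350 = +0.006552
Flow direction (−∇h) has components (-0.0003448 E, -0.006552 N).
Azimuth = atan2(E, N) = atan2(-0.0003448, -0.006552) = 183.0° ≈ 183°.

183°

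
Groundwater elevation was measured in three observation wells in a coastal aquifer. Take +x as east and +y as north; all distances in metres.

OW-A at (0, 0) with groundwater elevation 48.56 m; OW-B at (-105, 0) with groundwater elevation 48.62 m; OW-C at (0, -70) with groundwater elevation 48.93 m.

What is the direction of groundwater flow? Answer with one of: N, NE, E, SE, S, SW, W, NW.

∂h/∂x = (48.62 − 48.56) / (-105 − 0) = -0.0005714
∂h/∂y = (48.93 − 48.56) / (-70 − 0) = -0.005286
Flow = −∇h = (+0.0005714 east, +0.005286 north), which points north.

N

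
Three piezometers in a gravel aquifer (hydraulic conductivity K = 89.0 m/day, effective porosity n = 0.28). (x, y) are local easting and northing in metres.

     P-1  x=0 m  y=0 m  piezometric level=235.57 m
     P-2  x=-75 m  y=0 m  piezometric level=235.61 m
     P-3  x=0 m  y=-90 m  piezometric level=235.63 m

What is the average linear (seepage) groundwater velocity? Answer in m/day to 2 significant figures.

∂h/∂x = (235.61 − 235.57) / (-75 − 0) = -0.0005333
∂h/∂y = (235.63 − 235.57) / (-90 − 0) = -0.0006667
|∇h| = √(-0.0005333² + -0.0006667²) = 0.0008538
Seepage velocity v = K·i/n = 89.0 × 0.0008538 / 0.28 = 0.2714 m/day.

0.27 m/day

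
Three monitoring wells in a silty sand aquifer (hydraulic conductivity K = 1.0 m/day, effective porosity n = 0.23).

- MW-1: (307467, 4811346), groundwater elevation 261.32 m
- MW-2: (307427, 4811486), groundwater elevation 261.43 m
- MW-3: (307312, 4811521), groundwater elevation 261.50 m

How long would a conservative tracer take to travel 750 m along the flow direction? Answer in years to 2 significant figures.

600 years

Differences from MW-1: to MW-2 (Δx, Δy, Δh) = (-40, 140, +0.11); to MW-3 = (-155, 175, +0.18).
Solve a·Δx + b·Δy = Δh: det = (-40)·175 − (-155)·140 = 14700.
∂h/∂x = [(+0.11)·175 − (+0.18)·140] / 14700 = -0.0004048
∂h/∂y = [(-40)·(+0.18) − (-155)·(+0.11)] / 14700 = +0.0006701
|∇h| = √(-0.0004048² + 0.0006701²) = 0.0007829
Seepage velocity v = K·i/n = 1.0 × 0.0007829 / 0.23 = 0.003404 m/day.
t = 750 / 0.003404 = 2.203e+05 days = 603 years.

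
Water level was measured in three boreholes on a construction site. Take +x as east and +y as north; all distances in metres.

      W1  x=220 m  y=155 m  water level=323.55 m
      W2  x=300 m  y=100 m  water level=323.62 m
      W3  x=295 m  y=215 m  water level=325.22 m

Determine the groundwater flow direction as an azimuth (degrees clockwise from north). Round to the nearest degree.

With h = a·x + b·y + c and W1 as origin, the differences give:
  80·a + (-55)·b = +0.07
  75·a + 60·b = +1.67
Eliminate b (×60 and ×(-55), subtract): 8925·a = 96.050 → a = ∂h/∂x = +0.01076
Back-substitute: b = ∂h/∂y = +0.01438.
Flow direction (−∇h) has components (-0.01076 E, -0.01438 N).
Azimuth = atan2(E, N) = atan2(-0.01076, -0.01438) = 216.8° ≈ 217°.

217°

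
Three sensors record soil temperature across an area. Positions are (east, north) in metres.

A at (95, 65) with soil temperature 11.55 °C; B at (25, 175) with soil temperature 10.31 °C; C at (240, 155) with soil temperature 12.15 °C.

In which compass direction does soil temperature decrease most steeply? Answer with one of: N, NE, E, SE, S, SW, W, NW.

NW

With T = a·x + b·y + c and A as origin, the differences give:
  (-70)·a + 110·b = -1.24
  145·a + 90·b = +0.60
Eliminate b (×90 and ×110, subtract): -22250·a = -177.600 → a = ∂T/∂x = +0.007982
Back-substitute: b = ∂T/∂y = -0.006193.
Steepest decrease is along −∇f = (-0.007982 E, +0.006193 N) → northwest.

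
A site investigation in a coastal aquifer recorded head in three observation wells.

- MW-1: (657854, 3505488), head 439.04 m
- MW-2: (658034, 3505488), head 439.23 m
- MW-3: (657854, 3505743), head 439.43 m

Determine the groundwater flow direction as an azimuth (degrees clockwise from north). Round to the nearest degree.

∂h/∂x = (439.23 − 439.04) / (658034 − 657854) = +0.001056
∂h/∂y = (439.43 − 439.04) / (3505743 − 3505488) = +0.001529
Flow direction (−∇h) has components (-0.001056 E, -0.001529 N).
Azimuth = atan2(E, N) = atan2(-0.001056, -0.001529) = 214.6° ≈ 215°.

215°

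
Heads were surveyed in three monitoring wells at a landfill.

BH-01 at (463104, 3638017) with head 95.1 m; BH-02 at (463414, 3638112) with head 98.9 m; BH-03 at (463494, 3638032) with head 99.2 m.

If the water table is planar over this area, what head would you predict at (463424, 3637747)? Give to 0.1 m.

96.6 m

Taking BH-01 as reference: BH-02−BH-01 = (310, 95, +3.8); BH-03−BH-01 = (390, 15, +4.1).
Determinant of the coordinate differences = 310·15 − 390·95 = -32400.
∂h/∂x = [(+3.8)·15 − (+4.1)·95] / -32400 = +0.01026
∂h/∂y = [310·(+4.1) − 390·(+3.8)] / -32400 = +0.006512
h(463424, 3637747) = 95.1 + (+0.01026)·(320) + (+0.006512)·(-270) = 95.1 +3.284 -1.758 = 96.626 m.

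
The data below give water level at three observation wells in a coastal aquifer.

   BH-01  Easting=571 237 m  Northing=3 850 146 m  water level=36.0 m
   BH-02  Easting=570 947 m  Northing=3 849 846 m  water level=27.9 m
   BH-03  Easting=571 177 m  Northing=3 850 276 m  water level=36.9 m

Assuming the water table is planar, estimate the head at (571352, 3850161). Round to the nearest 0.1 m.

37.8 m

Differences from BH-01: to BH-02 (Δx, Δy, Δh) = (-290, -300, -8.1); to BH-03 = (-60, 130, +0.9).
Determinant of the coordinate differences = (-290)·130 − (-60)·(-300) = -55700.
∂h/∂x = [(-8.1)·130 − (+0.9)·(-300)] / -55700 = +0.01406
∂h/∂y = [(-290)·(+0.9) − (-60)·(-8.1)] / -55700 = +0.01341
h(571352, 3850161) = 36.0 + (+0.01406)·(115) + (+0.01341)·(15) = 36.0 +1.617 +0.201 = 37.818 m.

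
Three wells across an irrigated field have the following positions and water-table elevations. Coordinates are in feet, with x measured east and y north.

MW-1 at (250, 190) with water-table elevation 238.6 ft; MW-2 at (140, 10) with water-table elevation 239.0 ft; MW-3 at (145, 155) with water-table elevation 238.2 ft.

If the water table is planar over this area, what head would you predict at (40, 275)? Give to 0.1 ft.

Taking MW-1 as reference: MW-2−MW-1 = (-110, -180, +0.4); MW-3−MW-1 = (-105, -35, -0.4).
Determinant of the coordinate differences = (-110)·(-35) − (-105)·(-180) = -15050.
∂h/∂x = [(+0.4)·(-35) − (-0.4)·(-180)] / -15050 = +0.005714
∂h/∂y = [(-110)·(-0.4) − (-105)·(+0.4)] / -15050 = -0.005714
h(40, 275) = 238.6 + (+0.005714)·(-210) + (-0.005714)·(85) = 238.6 -1.200 -0.486 = 236.914 ft.

236.9 ft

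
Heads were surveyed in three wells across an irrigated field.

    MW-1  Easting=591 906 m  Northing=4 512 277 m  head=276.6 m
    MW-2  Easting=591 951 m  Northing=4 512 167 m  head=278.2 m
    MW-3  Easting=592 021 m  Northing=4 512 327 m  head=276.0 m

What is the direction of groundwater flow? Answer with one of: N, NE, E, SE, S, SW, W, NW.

N

With h = a·x + b·y + c and MW-1 as origin, the differences give:
  45·a + (-110)·b = +1.6
  115·a + 50·b = -0.6
Eliminate b (×50 and ×(-110), subtract): 14900·a = 14.00 → a = ∂h/∂x = +0.0009396
Back-substitute: b = ∂h/∂y = -0.01416.
Flow = −∇h = (-0.0009396 east, +0.01416 north), which points north.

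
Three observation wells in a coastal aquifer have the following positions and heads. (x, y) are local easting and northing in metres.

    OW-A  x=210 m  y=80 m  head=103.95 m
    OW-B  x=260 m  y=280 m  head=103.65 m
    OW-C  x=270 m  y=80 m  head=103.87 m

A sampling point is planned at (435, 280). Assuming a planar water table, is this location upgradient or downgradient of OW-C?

downgradient

Differences from OW-A: to OW-B (Δx, Δy, Δh) = (50, 200, -0.30); to OW-C = (60, 0, -0.08).
Determinant of the coordinate differences = 50·0 − 60·200 = -12000.
∂h/∂x = [(-0.30)·0 − (-0.08)·200] / -12000 = -0.001333
∂h/∂y = [50·(-0.08) − 60·(-0.30)] / -12000 = -0.001167
Head at (435, 280) = 103.95 + (-0.001333)·(225) + (-0.001167)·(200) = 103.42 m.
That is lower than the 103.87 m at OW-C, so the point is downgradient.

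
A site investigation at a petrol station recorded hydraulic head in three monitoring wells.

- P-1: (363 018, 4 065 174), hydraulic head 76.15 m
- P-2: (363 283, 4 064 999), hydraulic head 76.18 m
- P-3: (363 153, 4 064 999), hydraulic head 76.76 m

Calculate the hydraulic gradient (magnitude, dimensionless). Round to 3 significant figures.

0.00824

Differences from P-1: to P-2 (Δx, Δy, Δh) = (265, -175, +0.03); to P-3 = (135, -175, +0.61).
Determinant of the coordinate differences = 265·(-175) − 135·(-175) = -22750.
∂h/∂x = [(+0.03)·(-175) − (+0.61)·(-175)] / -22750 = -0.004462
∂h/∂y = [265·(+0.61) − 135·(+0.03)] / -22750 = -0.006927
|∇h| = √(-0.004462² + -0.006927²) = 0.00824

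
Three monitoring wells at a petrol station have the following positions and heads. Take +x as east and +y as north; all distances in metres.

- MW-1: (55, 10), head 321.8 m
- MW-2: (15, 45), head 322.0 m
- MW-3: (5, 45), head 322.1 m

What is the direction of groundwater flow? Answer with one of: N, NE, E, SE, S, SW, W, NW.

Taking MW-1 as reference: MW-2−MW-1 = (-40, 35, +0.2); MW-3−MW-1 = (-50, 35, +0.3).
Determinant of the coordinate differences = (-40)·35 − (-50)·35 = 350.
∂h/∂x = [(+0.2)·35 − (+0.3)·35] / 350 = -0.01000
∂h/∂y = [(-40)·(+0.3) − (-50)·(+0.2)] / 350 = -0.005714
Flow = −∇h = (+0.01000 east, +0.005714 north), which points northeast.

NE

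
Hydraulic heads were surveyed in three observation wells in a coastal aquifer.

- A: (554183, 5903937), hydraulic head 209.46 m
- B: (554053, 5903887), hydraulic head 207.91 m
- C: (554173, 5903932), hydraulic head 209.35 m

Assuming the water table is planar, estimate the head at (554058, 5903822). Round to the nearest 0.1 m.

208.5 m

Differences from A: to B (Δx, Δy, Δh) = (-130, -50, -1.55); to C = (-10, -5, -0.11).
Determinant of the coordinate differences = (-130)·(-5) − (-10)·(-50) = 150.
∂h/∂x = [(-1.55)·(-5) − (-0.11)·(-50)] / 150 = +0.01500
∂h/∂y = [(-130)·(-0.11) − (-10)·(-1.55)] / 150 = -0.008000
h(554058, 5903822) = 209.46 + (+0.01500)·(-125) + (-0.008000)·(-115) = 209.46 -1.875 +0.920 = 208.505 m.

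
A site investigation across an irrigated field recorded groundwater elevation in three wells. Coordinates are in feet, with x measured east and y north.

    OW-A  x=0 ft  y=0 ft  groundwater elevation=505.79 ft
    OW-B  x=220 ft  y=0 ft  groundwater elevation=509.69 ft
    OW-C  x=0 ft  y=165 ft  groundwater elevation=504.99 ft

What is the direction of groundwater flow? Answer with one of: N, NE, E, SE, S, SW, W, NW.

W

∂h/∂x = (509.69 − 505.79) / (220 − 0) = +0.01773
∂h/∂y = (504.99 − 505.79) / (165 − 0) = -0.004848
Flow = −∇h = (-0.01773 east, +0.004848 north), which points west.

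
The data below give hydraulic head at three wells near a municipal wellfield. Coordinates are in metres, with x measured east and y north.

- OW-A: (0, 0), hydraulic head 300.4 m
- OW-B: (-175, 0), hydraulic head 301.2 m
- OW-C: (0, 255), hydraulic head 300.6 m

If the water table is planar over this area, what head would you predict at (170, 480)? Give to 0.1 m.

∂h/∂x = (301.2 − 300.4) / (-175 − 0) = -0.004571
∂h/∂y = (300.6 − 300.4) / (255 − 0) = +0.0007843
h(170, 480) = 300.4 + (-0.004571)·(170) + (+0.0007843)·(480) = 300.4 -0.777 +0.376 = 299.999 m.

300.0 m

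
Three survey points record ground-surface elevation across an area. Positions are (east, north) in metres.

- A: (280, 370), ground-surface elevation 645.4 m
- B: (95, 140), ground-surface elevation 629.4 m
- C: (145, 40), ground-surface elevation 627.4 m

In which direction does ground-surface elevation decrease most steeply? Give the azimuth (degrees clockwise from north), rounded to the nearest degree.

Three-point gradient (reference A): Δ to B = (-185, -230, -16.0), Δ to C = (-135, -330, -18.0).
∂z/∂x = +0.03800, ∂z/∂y = +0.03900 (det = 30000).
Steepest decrease is along −∇f: components (-0.03800 E, -0.03900 N).
Azimuth = atan2(-0.03800, -0.03900) = 224.3° ≈ 224°.

224°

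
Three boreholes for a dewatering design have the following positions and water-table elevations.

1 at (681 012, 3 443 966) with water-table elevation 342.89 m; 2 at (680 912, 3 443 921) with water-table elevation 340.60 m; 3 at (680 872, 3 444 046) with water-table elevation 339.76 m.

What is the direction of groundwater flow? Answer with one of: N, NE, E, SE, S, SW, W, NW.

W

Taking 1 as reference: 2−1 = (-100, -45, -2.29); 3−1 = (-140, 80, -3.13).
Determinant of the coordinate differences = (-100)·80 − (-140)·(-45) = -14300.
∂h/∂x = [(-2.29)·80 − (-3.13)·(-45)] / -14300 = +0.02266
∂h/∂y = [(-100)·(-3.13) − (-140)·(-2.29)] / -14300 = +0.0005315
Flow = −∇h = (-0.02266 east, -0.0005315 north), which points west.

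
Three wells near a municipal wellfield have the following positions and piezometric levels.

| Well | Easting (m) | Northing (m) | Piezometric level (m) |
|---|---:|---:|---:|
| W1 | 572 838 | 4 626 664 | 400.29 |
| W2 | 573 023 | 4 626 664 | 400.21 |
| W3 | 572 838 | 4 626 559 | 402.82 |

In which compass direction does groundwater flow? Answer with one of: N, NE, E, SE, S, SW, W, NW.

N

∂h/∂x = (400.21 − 400.29) / (573023 − 572838) = -0.0004324
∂h/∂y = (402.82 − 400.29) / (4626559 − 4626664) = -0.02410
Flow = −∇h = (+0.0004324 east, +0.02410 north), which points north.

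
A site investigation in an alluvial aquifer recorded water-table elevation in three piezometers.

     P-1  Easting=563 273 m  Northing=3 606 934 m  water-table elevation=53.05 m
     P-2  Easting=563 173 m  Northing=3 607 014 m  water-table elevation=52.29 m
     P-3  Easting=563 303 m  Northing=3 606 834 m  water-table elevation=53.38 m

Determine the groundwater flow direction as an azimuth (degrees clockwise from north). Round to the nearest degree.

Differences from P-1: to P-2 (Δx, Δy, Δh) = (-100, 80, -0.76); to P-3 = (30, -100, +0.33).
Solve a·Δx + b·Δy = Δh: det = (-100)·(-100) − 30·80 = 7600.
∂h/∂x = [(-0.76)·(-100) − (+0.33)·80] / 7600 = +0.006526
∂h/∂y = [(-100)·(+0.33) − 30·(-0.76)] / 7600 = -0.001342
Flow direction (−∇h) has components (-0.006526 E, +0.001342 N).
Azimuth = atan2(E, N) = atan2(-0.006526, +0.001342) = 281.6° ≈ 282°.

282°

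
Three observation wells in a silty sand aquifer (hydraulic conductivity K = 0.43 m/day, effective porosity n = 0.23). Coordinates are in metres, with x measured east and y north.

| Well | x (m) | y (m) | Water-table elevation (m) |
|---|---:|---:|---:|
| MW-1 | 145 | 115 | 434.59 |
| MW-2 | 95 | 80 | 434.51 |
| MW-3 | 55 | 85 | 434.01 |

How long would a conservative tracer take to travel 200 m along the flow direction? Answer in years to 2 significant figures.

17 years

Differences from MW-1: to MW-2 (Δx, Δy, Δh) = (-50, -35, -0.08); to MW-3 = (-90, -30, -0.58).
Determinant of the coordinate differences = (-50)·(-30) − (-90)·(-35) = -1650.
∂h/∂x = [(-0.08)·(-30) − (-0.58)·(-35)] / -1650 = +0.01085
∂h/∂y = [(-50)·(-0.58) − (-90)·(-0.08)] / -1650 = -0.01321
|∇h| = √(0.01085² + -0.01321²) = 0.01709
Seepage velocity v = K·i/n = 0.43 × 0.01709 / 0.23 = 0.03195 m/day.
t = 200 / 0.03195 = 6260 days = 17.1 years.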